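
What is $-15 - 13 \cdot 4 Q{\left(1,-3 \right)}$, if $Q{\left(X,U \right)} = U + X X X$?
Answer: $89$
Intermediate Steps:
$Q{\left(X,U \right)} = U + X^{3}$ ($Q{\left(X,U \right)} = U + X X^{2} = U + X^{3}$)
$-15 - 13 \cdot 4 Q{\left(1,-3 \right)} = -15 - 13 \cdot 4 \left(-3 + 1^{3}\right) = -15 - 13 \cdot 4 \left(-3 + 1\right) = -15 - 13 \cdot 4 \left(-2\right) = -15 - -104 = -15 + 104 = 89$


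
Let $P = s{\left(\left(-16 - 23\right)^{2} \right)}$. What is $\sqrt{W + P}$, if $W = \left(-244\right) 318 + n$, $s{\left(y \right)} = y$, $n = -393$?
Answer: $36 i \sqrt{59} \approx 276.52 i$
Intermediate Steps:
$W = -77985$ ($W = \left(-244\right) 318 - 393 = -77592 - 393 = -77985$)
$P = 1521$ ($P = \left(-16 - 23\right)^{2} = \left(-39\right)^{2} = 1521$)
$\sqrt{W + P} = \sqrt{-77985 + 1521} = \sqrt{-76464} = 36 i \sqrt{59}$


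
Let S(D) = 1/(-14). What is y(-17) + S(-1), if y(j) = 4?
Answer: 55/14 ≈ 3.9286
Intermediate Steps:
S(D) = -1/14
y(-17) + S(-1) = 4 - 1/14 = 55/14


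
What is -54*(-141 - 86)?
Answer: 12258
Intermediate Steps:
-54*(-141 - 86) = -54*(-227) = 12258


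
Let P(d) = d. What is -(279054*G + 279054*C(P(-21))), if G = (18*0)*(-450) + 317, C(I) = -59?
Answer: -71995932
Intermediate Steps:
G = 317 (G = 0*(-450) + 317 = 0 + 317 = 317)
-(279054*G + 279054*C(P(-21))) = -279054/(1/(-59 + 317)) = -279054/(1/258) = -279054/1/258 = -279054*258 = -71995932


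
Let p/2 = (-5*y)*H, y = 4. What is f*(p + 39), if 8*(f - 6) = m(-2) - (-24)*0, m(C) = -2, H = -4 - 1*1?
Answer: 5497/4 ≈ 1374.3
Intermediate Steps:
H = -5 (H = -4 - 1 = -5)
f = 23/4 (f = 6 + (-2 - (-24)*0)/8 = 6 + (-2 - 1*0)/8 = 6 + (-2 + 0)/8 = 6 + (⅛)*(-2) = 6 - ¼ = 23/4 ≈ 5.7500)
p = 200 (p = 2*(-5*4*(-5)) = 2*(-20*(-5)) = 2*100 = 200)
f*(p + 39) = 23*(200 + 39)/4 = (23/4)*239 = 5497/4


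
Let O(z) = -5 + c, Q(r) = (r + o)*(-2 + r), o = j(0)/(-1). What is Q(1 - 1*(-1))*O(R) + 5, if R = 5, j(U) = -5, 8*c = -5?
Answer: 5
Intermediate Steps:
c = -5/8 (c = (1/8)*(-5) = -5/8 ≈ -0.62500)
o = 5 (o = -5/(-1) = -5*(-1) = 5)
Q(r) = (-2 + r)*(5 + r) (Q(r) = (r + 5)*(-2 + r) = (5 + r)*(-2 + r) = (-2 + r)*(5 + r))
O(z) = -45/8 (O(z) = -5 - 5/8 = -45/8)
Q(1 - 1*(-1))*O(R) + 5 = (-10 + (1 - 1*(-1))**2 + 3*(1 - 1*(-1)))*(-45/8) + 5 = (-10 + (1 + 1)**2 + 3*(1 + 1))*(-45/8) + 5 = (-10 + 2**2 + 3*2)*(-45/8) + 5 = (-10 + 4 + 6)*(-45/8) + 5 = 0*(-45/8) + 5 = 0 + 5 = 5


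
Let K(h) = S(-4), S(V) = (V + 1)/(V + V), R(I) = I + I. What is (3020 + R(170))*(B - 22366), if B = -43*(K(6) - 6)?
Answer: -74337060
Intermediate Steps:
R(I) = 2*I
S(V) = (1 + V)/(2*V) (S(V) = (1 + V)/((2*V)) = (1 + V)*(1/(2*V)) = (1 + V)/(2*V))
K(h) = 3/8 (K(h) = (1/2)*(1 - 4)/(-4) = (1/2)*(-1/4)*(-3) = 3/8)
B = 1935/8 (B = -43*(3/8 - 6) = -43*(-45/8) = 1935/8 ≈ 241.88)
(3020 + R(170))*(B - 22366) = (3020 + 2*170)*(1935/8 - 22366) = (3020 + 340)*(-176993/8) = 3360*(-176993/8) = -74337060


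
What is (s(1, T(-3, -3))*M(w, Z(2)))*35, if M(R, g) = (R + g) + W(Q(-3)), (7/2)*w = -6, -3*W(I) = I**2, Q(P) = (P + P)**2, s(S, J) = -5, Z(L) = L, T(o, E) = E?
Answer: 75550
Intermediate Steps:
Q(P) = 4*P**2 (Q(P) = (2*P)**2 = 4*P**2)
W(I) = -I**2/3
w = -12/7 (w = (2/7)*(-6) = -12/7 ≈ -1.7143)
M(R, g) = -432 + R + g (M(R, g) = (R + g) - (4*(-3)**2)**2/3 = (R + g) - (4*9)**2/3 = (R + g) - 1/3*36**2 = (R + g) - 1/3*1296 = (R + g) - 432 = -432 + R + g)
(s(1, T(-3, -3))*M(w, Z(2)))*35 = -5*(-432 - 12/7 + 2)*35 = -5*(-3022/7)*35 = (15110/7)*35 = 75550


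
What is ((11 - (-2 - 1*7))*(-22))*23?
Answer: -10120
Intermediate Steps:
((11 - (-2 - 1*7))*(-22))*23 = ((11 - (-2 - 7))*(-22))*23 = ((11 - 1*(-9))*(-22))*23 = ((11 + 9)*(-22))*23 = (20*(-22))*23 = -440*23 = -10120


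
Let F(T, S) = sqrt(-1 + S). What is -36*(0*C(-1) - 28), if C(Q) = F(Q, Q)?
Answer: 1008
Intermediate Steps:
C(Q) = sqrt(-1 + Q)
-36*(0*C(-1) - 28) = -36*(0*sqrt(-1 - 1) - 28) = -36*(0*sqrt(-2) - 28) = -36*(0*(I*sqrt(2)) - 28) = -36*(0 - 28) = -36*(-28) = 1008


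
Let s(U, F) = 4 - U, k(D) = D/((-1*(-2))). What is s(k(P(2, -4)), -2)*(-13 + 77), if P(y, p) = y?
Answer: 192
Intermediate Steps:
k(D) = D/2
s(k(P(2, -4)), -2)*(-13 + 77) = (4 - 2/2)*(-13 + 77) = (4 - 1*1)*64 = (4 - 1)*64 = 3*64 = 192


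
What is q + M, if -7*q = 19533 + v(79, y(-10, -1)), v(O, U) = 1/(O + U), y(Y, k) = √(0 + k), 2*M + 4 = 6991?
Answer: 15359962/21847 + I/43694 ≈ 703.07 + 2.2886e-5*I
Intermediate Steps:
M = 6987/2 (M = -2 + (½)*6991 = -2 + 6991/2 = 6987/2 ≈ 3493.5)
y(Y, k) = √k
q = -19533/7 - (79 - I)/43694 (q = -(19533 + 1/(79 + √(-1)))/7 = -(19533 + 1/(79 + I))/7 = -(19533 + (79 - I)/6242)/7 = -19533/7 - (79 - I)/43694 ≈ -2790.4 + 2.2886e-5*I)
q + M = (-121925065/43694 + I/43694) + 6987/2 = 15359962/21847 + I/43694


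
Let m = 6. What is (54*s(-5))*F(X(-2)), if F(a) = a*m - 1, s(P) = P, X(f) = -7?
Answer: 11610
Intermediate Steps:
F(a) = -1 + 6*a (F(a) = a*6 - 1 = 6*a - 1 = -1 + 6*a)
(54*s(-5))*F(X(-2)) = (54*(-5))*(-1 + 6*(-7)) = -270*(-1 - 42) = -270*(-43) = 11610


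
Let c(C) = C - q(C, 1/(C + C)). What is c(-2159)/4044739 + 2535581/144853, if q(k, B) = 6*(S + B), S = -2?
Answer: 22141521643446471/1264942076694353 ≈ 17.504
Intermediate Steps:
q(k, B) = -12 + 6*B (q(k, B) = 6*(-2 + B) = -12 + 6*B)
c(C) = 12 + C - 3/C (c(C) = C - (-12 + 6/(C + C)) = C - (-12 + 6/((2*C))) = C - (-12 + 6*(1/(2*C))) = C - (-12 + 3/C) = C + (12 - 3/C) = 12 + C - 3/C)
c(-2159)/4044739 + 2535581/144853 = (12 - 2159 - 3/(-2159))/4044739 + 2535581/144853 = (12 - 2159 - 3*(-1/2159))*(1/4044739) + 2535581*(1/144853) = (12 - 2159 + 3/2159)*(1/4044739) + 2535581/144853 = -4635370/2159*1/4044739 + 2535581/144853 = -4635370/8732591501 + 2535581/144853 = 22141521643446471/1264942076694353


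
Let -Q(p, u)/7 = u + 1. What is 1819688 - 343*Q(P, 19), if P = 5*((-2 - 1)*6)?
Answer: 1867708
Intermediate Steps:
P = -90 (P = 5*(-3*6) = 5*(-18) = -90)
Q(p, u) = -7 - 7*u (Q(p, u) = -7*(u + 1) = -7*(1 + u) = -7 - 7*u)
1819688 - 343*Q(P, 19) = 1819688 - 343*(-7 - 7*19) = 1819688 - 343*(-7 - 133) = 1819688 - 343*(-140) = 1819688 - 1*(-48020) = 1819688 + 48020 = 1867708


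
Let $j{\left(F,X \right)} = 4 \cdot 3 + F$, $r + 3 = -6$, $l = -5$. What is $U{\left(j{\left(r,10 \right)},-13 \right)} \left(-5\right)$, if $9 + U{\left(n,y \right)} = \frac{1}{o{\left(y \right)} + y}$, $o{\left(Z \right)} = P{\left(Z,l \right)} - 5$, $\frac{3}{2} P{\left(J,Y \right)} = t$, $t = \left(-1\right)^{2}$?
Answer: $\frac{2355}{52} \approx 45.288$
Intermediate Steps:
$t = 1$
$P{\left(J,Y \right)} = \frac{2}{3}$ ($P{\left(J,Y \right)} = \frac{2}{3} \cdot 1 = \frac{2}{3}$)
$r = -9$ ($r = -3 - 6 = -9$)
$o{\left(Z \right)} = - \frac{13}{3}$ ($o{\left(Z \right)} = \frac{2}{3} - 5 = - \frac{13}{3}$)
$j{\left(F,X \right)} = 12 + F$
$U{\left(n,y \right)} = -9 + \frac{1}{- \frac{13}{3} + y}$
$U{\left(j{\left(r,10 \right)},-13 \right)} \left(-5\right) = \frac{3 \left(40 - -117\right)}{-13 + 3 \left(-13\right)} \left(-5\right) = \frac{3 \left(40 + 117\right)}{-13 - 39} \left(-5\right) = 3 \frac{1}{-52} \cdot 157 \left(-5\right) = 3 \left(- \frac{1}{52}\right) 157 \left(-5\right) = \left(- \frac{471}{52}\right) \left(-5\right) = \frac{2355}{52}$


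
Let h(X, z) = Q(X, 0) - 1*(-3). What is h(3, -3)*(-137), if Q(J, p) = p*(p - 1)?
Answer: -411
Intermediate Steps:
Q(J, p) = p*(-1 + p)
h(X, z) = 3 (h(X, z) = 0*(-1 + 0) - 1*(-3) = 0*(-1) + 3 = 0 + 3 = 3)
h(3, -3)*(-137) = 3*(-137) = -411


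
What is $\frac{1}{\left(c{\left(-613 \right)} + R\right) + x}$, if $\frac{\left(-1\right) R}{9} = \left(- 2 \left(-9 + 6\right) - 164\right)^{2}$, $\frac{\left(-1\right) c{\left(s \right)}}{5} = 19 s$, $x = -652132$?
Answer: $- \frac{1}{818573} \approx -1.2216 \cdot 10^{-6}$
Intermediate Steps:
$c{\left(s \right)} = - 95 s$ ($c{\left(s \right)} = - 5 \cdot 19 s = - 95 s$)
$R = -224676$ ($R = - 9 \left(- 2 \left(-9 + 6\right) - 164\right)^{2} = - 9 \left(\left(-2\right) \left(-3\right) - 164\right)^{2} = - 9 \left(6 - 164\right)^{2} = - 9 \left(-158\right)^{2} = \left(-9\right) 24964 = -224676$)
$\frac{1}{\left(c{\left(-613 \right)} + R\right) + x} = \frac{1}{\left(\left(-95\right) \left(-613\right) - 224676\right) - 652132} = \frac{1}{\left(58235 - 224676\right) - 652132} = \frac{1}{-166441 - 652132} = \frac{1}{-818573} = - \frac{1}{818573}$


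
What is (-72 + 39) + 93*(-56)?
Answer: -5241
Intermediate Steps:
(-72 + 39) + 93*(-56) = -33 - 5208 = -5241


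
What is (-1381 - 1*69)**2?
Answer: 2102500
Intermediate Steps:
(-1381 - 1*69)**2 = (-1381 - 69)**2 = (-1450)**2 = 2102500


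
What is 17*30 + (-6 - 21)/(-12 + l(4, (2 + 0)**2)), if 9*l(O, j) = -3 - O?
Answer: 58893/115 ≈ 512.11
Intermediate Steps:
l(O, j) = -1/3 - O/9 (l(O, j) = (-3 - O)/9 = -1/3 - O/9)
17*30 + (-6 - 21)/(-12 + l(4, (2 + 0)**2)) = 17*30 + (-6 - 21)/(-12 + (-1/3 - 1/9*4)) = 510 - 27/(-12 + (-1/3 - 4/9)) = 510 - 27/(-12 - 7/9) = 510 - 27/(-115/9) = 510 - 27*(-9/115) = 510 + 243/115 = 58893/115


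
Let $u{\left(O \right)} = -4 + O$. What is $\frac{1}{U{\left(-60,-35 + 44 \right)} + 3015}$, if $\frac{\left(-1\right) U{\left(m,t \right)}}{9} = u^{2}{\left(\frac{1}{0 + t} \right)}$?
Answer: $\frac{9}{25910} \approx 0.00034736$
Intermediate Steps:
$U{\left(m,t \right)} = - 9 \left(-4 + \frac{1}{t}\right)^{2}$ ($U{\left(m,t \right)} = - 9 \left(-4 + \frac{1}{0 + t}\right)^{2} = - 9 \left(-4 + \frac{1}{t}\right)^{2}$)
$\frac{1}{U{\left(-60,-35 + 44 \right)} + 3015} = \frac{1}{- \frac{9 \left(-1 + 4 \left(-35 + 44\right)\right)^{2}}{\left(-35 + 44\right)^{2}} + 3015} = \frac{1}{- \frac{9 \left(-1 + 4 \cdot 9\right)^{2}}{81} + 3015} = \frac{1}{\left(-9\right) \frac{1}{81} \left(-1 + 36\right)^{2} + 3015} = \frac{1}{\left(-9\right) \frac{1}{81} \cdot 35^{2} + 3015} = \frac{1}{\left(-9\right) \frac{1}{81} \cdot 1225 + 3015} = \frac{1}{- \frac{1225}{9} + 3015} = \frac{1}{\frac{25910}{9}} = \frac{9}{25910}$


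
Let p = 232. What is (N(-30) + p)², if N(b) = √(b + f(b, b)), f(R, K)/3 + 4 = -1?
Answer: 53779 + 1392*I*√5 ≈ 53779.0 + 3112.6*I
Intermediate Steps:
f(R, K) = -15 (f(R, K) = -12 + 3*(-1) = -12 - 3 = -15)
N(b) = √(-15 + b) (N(b) = √(b - 15) = √(-15 + b))
(N(-30) + p)² = (√(-15 - 30) + 232)² = (√(-45) + 232)² = (3*I*√5 + 232)² = (232 + 3*I*√5)²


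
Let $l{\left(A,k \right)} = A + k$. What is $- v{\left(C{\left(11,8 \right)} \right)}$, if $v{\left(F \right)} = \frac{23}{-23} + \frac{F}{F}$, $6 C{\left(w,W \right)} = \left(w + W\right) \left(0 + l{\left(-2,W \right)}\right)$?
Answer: $0$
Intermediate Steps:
$C{\left(w,W \right)} = \frac{\left(-2 + W\right) \left(W + w\right)}{6}$ ($C{\left(w,W \right)} = \frac{\left(w + W\right) \left(0 + \left(-2 + W\right)\right)}{6} = \frac{\left(W + w\right) \left(-2 + W\right)}{6} = \frac{\left(-2 + W\right) \left(W + w\right)}{6}$)
$v{\left(F \right)} = 0$ ($v{\left(F \right)} = 23 \left(- \frac{1}{23}\right) + 1 = -1 + 1 = 0$)
$- v{\left(C{\left(11,8 \right)} \right)} = \left(-1\right) 0 = 0$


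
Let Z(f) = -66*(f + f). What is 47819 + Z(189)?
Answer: 22871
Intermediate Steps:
Z(f) = -132*f
47819 + Z(189) = 47819 - 132*189 = 47819 - 24948 = 22871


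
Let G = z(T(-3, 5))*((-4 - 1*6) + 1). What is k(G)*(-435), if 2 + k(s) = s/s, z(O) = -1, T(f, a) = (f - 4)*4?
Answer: 435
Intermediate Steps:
T(f, a) = -16 + 4*f (T(f, a) = (-4 + f)*4 = -16 + 4*f)
G = 9 (G = -((-4 - 1*6) + 1) = -((-4 - 6) + 1) = -(-10 + 1) = -1*(-9) = 9)
k(s) = -1 (k(s) = -2 + s/s = -2 + 1 = -1)
k(G)*(-435) = -1*(-435) = 435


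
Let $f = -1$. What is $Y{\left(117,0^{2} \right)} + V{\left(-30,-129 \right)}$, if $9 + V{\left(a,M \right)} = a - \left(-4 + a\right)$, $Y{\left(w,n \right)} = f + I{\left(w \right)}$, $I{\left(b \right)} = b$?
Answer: $111$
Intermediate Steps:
$Y{\left(w,n \right)} = -1 + w$
$V{\left(a,M \right)} = -5$ ($V{\left(a,M \right)} = -9 + \left(a - \left(-4 + a\right)\right) = -9 + 4 = -5$)
$Y{\left(117,0^{2} \right)} + V{\left(-30,-129 \right)} = \left(-1 + 117\right) - 5 = 116 - 5 = 111$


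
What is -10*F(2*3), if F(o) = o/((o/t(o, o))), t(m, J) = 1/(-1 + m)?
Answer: -2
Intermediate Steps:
F(o) = 1/(-1 + o) (F(o) = o/((o/(1/(-1 + o)))) = o/((o*(-1 + o))) = o*(1/(o*(-1 + o))) = 1/(-1 + o))
-10*F(2*3) = -10/(-1 + 2*3) = -10/(-1 + 6) = -10/5 = -10*⅕ = -2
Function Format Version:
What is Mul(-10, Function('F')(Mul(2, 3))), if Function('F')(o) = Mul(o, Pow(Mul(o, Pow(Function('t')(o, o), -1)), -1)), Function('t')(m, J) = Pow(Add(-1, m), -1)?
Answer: -2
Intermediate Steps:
Function('F')(o) = Pow(Add(-1, o), -1) (Function('F')(o) = Mul(o, Pow(Mul(o, Pow(Pow(Add(-1, o), -1), -1)), -1)) = Mul(o, Pow(Mul(o, Add(-1, o)), -1)) = Mul(o, Mul(Pow(o, -1), Pow(Add(-1, o), -1))) = Pow(Add(-1, o), -1))
Mul(-10, Function('F')(Mul(2, 3))) = Mul(-10, Pow(Add(-1, Mul(2, 3)), -1)) = Mul(-10, Pow(Add(-1, 6), -1)) = Mul(-10, Pow(5, -1)) = Mul(-10, Rational(1, 5)) = -2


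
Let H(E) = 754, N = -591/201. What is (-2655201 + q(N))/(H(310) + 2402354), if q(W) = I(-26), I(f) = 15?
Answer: -442531/400518 ≈ -1.1049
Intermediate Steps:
N = -197/67 (N = -591*1/201 = -197/67 ≈ -2.9403)
q(W) = 15
(-2655201 + q(N))/(H(310) + 2402354) = (-2655201 + 15)/(754 + 2402354) = -2655186/2403108 = -2655186*1/2403108 = -442531/400518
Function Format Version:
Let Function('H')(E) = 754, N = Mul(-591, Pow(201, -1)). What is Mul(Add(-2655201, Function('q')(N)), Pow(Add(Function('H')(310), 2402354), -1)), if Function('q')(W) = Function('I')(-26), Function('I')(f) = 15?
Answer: Rational(-442531, 400518) ≈ -1.1049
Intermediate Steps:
N = Rational(-197, 67) (N = Mul(-591, Rational(1, 201)) = Rational(-197, 67) ≈ -2.9403)
Function('q')(W) = 15
Mul(Add(-2655201, Function('q')(N)), Pow(Add(Function('H')(310), 2402354), -1)) = Mul(Add(-2655201, 15), Pow(Add(754, 2402354), -1)) = Mul(-2655186, Pow(2403108, -1)) = Mul(-2655186, Rational(1, 2403108)) = Rational(-442531, 400518)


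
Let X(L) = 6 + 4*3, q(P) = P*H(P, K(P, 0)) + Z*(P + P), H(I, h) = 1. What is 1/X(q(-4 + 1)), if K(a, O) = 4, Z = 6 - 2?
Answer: 1/18 ≈ 0.055556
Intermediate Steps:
Z = 4
q(P) = 9*P (q(P) = P*1 + 4*(P + P) = P + 4*(2*P) = P + 8*P = 9*P)
X(L) = 18 (X(L) = 6 + 12 = 18)
1/X(q(-4 + 1)) = 1/18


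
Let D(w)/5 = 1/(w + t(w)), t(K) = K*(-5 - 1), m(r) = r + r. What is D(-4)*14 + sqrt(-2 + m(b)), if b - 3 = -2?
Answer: 7/2 ≈ 3.5000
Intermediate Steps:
b = 1 (b = 3 - 2 = 1)
m(r) = 2*r
t(K) = -6*K (t(K) = K*(-6) = -6*K)
D(w) = -1/w (D(w) = 5/(w - 6*w) = 5/((-5*w)) = 5*(-1/(5*w)) = -1/w)
D(-4)*14 + sqrt(-2 + m(b)) = -1/(-4)*14 + sqrt(-2 + 2*1) = -1*(-1/4)*14 + sqrt(-2 + 2) = (1/4)*14 + sqrt(0) = 7/2 + 0 = 7/2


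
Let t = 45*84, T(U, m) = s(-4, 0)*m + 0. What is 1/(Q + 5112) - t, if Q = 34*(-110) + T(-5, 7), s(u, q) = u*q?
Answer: -5186159/1372 ≈ -3780.0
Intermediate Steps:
s(u, q) = q*u
T(U, m) = 0 (T(U, m) = (0*(-4))*m + 0 = 0*m + 0 = 0 + 0 = 0)
Q = -3740 (Q = 34*(-110) + 0 = -3740 + 0 = -3740)
t = 3780
1/(Q + 5112) - t = 1/(-3740 + 5112) - 1*3780 = 1/1372 - 3780 = -5186159/1372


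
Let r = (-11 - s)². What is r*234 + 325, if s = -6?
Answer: 6175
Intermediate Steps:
r = 25 (r = (-11 - 1*(-6))² = (-11 + 6)² = (-5)² = 25)
r*234 + 325 = 25*234 + 325 = 5850 + 325 = 6175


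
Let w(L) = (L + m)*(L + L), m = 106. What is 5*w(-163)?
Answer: 92910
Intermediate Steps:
w(L) = 2*L*(106 + L) (w(L) = (L + 106)*(L + L) = (106 + L)*(2*L) = 2*L*(106 + L))
5*w(-163) = 5*(2*(-163)*(106 - 163)) = 5*(2*(-163)*(-57)) = 5*18582 = 92910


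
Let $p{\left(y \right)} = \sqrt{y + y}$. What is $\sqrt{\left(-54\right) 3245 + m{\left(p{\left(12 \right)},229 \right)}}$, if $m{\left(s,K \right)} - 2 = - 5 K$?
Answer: $3 i \sqrt{19597} \approx 419.97 i$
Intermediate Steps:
$p{\left(y \right)} = \sqrt{2} \sqrt{y}$ ($p{\left(y \right)} = \sqrt{2 y} = \sqrt{2} \sqrt{y}$)
$m{\left(s,K \right)} = 2 - 5 K$
$\sqrt{\left(-54\right) 3245 + m{\left(p{\left(12 \right)},229 \right)}} = \sqrt{\left(-54\right) 3245 + \left(2 - 1145\right)} = \sqrt{-175230 + \left(2 - 1145\right)} = \sqrt{-175230 - 1143} = \sqrt{-176373} = 3 i \sqrt{19597}$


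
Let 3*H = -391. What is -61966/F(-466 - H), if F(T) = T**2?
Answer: -557694/1014049 ≈ -0.54997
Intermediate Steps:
H = -391/3 (H = (1/3)*(-391) = -391/3 ≈ -130.33)
-61966/F(-466 - H) = -61966/(-466 - 1*(-391/3))**2 = -61966/(-466 + 391/3)**2 = -61966/((-1007/3)**2) = -61966/1014049/9 = -61966*9/1014049 = -557694/1014049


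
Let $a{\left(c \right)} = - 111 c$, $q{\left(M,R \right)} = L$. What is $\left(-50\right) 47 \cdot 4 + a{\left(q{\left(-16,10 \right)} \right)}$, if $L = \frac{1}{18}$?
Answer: $- \frac{56437}{6} \approx -9406.2$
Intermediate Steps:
$L = \frac{1}{18} \approx 0.055556$
$q{\left(M,R \right)} = \frac{1}{18}$
$\left(-50\right) 47 \cdot 4 + a{\left(q{\left(-16,10 \right)} \right)} = \left(-50\right) 47 \cdot 4 - \frac{37}{6} = \left(-2350\right) 4 - \frac{37}{6} = -9400 - \frac{37}{6} = - \frac{56437}{6}$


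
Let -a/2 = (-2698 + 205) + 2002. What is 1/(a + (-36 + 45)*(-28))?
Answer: 1/730 ≈ 0.0013699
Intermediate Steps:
a = 982 (a = -2*((-2698 + 205) + 2002) = -2*(-2493 + 2002) = -2*(-491) = 982)
1/(a + (-36 + 45)*(-28)) = 1/(982 + (-36 + 45)*(-28)) = 1/(982 + 9*(-28)) = 1/(982 - 252) = 1/730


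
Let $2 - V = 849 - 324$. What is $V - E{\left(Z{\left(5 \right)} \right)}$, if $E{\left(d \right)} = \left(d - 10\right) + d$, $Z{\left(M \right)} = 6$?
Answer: $-525$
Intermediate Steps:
$V = -523$ ($V = 2 - \left(849 - 324\right) = 2 - 525 = -523$)
$E{\left(d \right)} = -10 + 2 d$ ($E{\left(d \right)} = \left(-10 + d\right) + d = -10 + 2 d$)
$V - E{\left(Z{\left(5 \right)} \right)} = -523 - \left(-10 + 2 \cdot 6\right) = -523 - \left(-10 + 12\right) = -523 - 2 = -525$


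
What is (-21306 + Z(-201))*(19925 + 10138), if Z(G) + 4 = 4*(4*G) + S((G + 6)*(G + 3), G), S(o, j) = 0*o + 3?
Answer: -737234949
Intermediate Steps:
S(o, j) = 3 (S(o, j) = 0 + 3 = 3)
Z(G) = -1 + 16*G (Z(G) = -4 + (4*(4*G) + 3) = -4 + (16*G + 3) = -4 + (3 + 16*G) = -1 + 16*G)
(-21306 + Z(-201))*(19925 + 10138) = (-21306 + (-1 + 16*(-201)))*(19925 + 10138) = (-21306 + (-1 - 3216))*30063 = (-21306 - 3217)*30063 = -24523*30063 = -737234949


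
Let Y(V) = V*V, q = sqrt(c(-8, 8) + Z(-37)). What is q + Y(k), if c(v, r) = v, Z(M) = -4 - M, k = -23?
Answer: 534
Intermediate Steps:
q = 5 (q = sqrt(-8 + (-4 - 1*(-37))) = sqrt(-8 + (-4 + 37)) = sqrt(-8 + 33) = sqrt(25) = 5)
Y(V) = V**2
q + Y(k) = 5 + (-23)**2 = 5 + 529 = 534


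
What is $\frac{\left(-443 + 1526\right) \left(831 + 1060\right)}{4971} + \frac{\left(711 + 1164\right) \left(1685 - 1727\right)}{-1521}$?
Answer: $\frac{129866769}{280033} \approx 463.76$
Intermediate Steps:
$\frac{\left(-443 + 1526\right) \left(831 + 1060\right)}{4971} + \frac{\left(711 + 1164\right) \left(1685 - 1727\right)}{-1521} = 1083 \cdot 1891 \cdot \frac{1}{4971} + 1875 \left(-42\right) \left(- \frac{1}{1521}\right) = 2047953 \cdot \frac{1}{4971} - - \frac{8750}{169} = \frac{682651}{1657} + \frac{8750}{169} = \frac{129866769}{280033}$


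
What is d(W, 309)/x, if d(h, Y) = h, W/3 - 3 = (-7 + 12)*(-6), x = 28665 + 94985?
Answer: -81/123650 ≈ -0.00065507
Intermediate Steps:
x = 123650
W = -81 (W = 9 + 3*((-7 + 12)*(-6)) = 9 + 3*(5*(-6)) = 9 + 3*(-30) = 9 - 90 = -81)
d(W, 309)/x = -81/123650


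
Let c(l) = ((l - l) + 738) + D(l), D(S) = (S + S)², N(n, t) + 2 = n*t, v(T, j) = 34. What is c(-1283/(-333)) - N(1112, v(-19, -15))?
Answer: -4103849096/110889 ≈ -37009.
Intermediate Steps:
N(n, t) = -2 + n*t
D(S) = 4*S² (D(S) = (2*S)² = 4*S²)
c(l) = 738 + 4*l² (c(l) = ((l - l) + 738) + 4*l² = (0 + 738) + 4*l² = 738 + 4*l²)
c(-1283/(-333)) - N(1112, v(-19, -15)) = (738 + 4*(-1283/(-333))²) - (-2 + 1112*34) = (738 + 4*(-1283*(-1/333))²) - (-2 + 37808) = (738 + 4*(1283/333)²) - 1*37806 = (738 + 4*(1646089/110889)) - 37806 = (738 + 6584356/110889) - 37806 = 88420438/110889 - 37806 = -4103849096/110889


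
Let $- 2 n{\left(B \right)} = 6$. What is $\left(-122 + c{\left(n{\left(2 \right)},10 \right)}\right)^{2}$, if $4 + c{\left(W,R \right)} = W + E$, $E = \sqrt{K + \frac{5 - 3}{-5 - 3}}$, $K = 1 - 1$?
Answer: $\frac{\left(258 - i\right)^{2}}{4} \approx 16641.0 - 129.0 i$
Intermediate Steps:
$n{\left(B \right)} = -3$ ($n{\left(B \right)} = \left(- \frac{1}{2}\right) 6 = -3$)
$K = 0$ ($K = 1 - 1 = 0$)
$E = \frac{i}{2}$ ($E = \sqrt{0 + \frac{5 - 3}{-5 - 3}} = \sqrt{0 + \frac{2}{-8}} = \sqrt{0 + 2 \left(- \frac{1}{8}\right)} = \sqrt{0 - \frac{1}{4}} = \sqrt{- \frac{1}{4}} = \frac{i}{2} \approx 0.5 i$)
$c{\left(W,R \right)} = -4 + W + \frac{i}{2}$ ($c{\left(W,R \right)} = -4 + \left(W + \frac{i}{2}\right) = -4 + W + \frac{i}{2}$)
$\left(-122 + c{\left(n{\left(2 \right)},10 \right)}\right)^{2} = \left(-122 - \left(7 - \frac{i}{2}\right)\right)^{2} = \left(-129 + \frac{i}{2}\right)^{2}$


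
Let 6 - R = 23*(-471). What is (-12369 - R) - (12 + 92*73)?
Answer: -29936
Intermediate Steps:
R = 10839 (R = 6 - 23*(-471) = 6 - 1*(-10833) = 6 + 10833 = 10839)
(-12369 - R) - (12 + 92*73) = (-12369 - 1*10839) - (12 + 92*73) = (-12369 - 10839) - (12 + 6716) = -23208 - 1*6728 = -23208 - 6728 = -29936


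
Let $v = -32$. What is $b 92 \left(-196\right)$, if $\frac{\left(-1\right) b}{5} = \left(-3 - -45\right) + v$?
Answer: $901600$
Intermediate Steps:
$b = -50$ ($b = - 5 \left(\left(-3 - -45\right) - 32\right) = - 5 \left(\left(-3 + 45\right) - 32\right) = - 5 \left(42 - 32\right) = \left(-5\right) 10 = -50$)
$b 92 \left(-196\right) = \left(-50\right) 92 \left(-196\right) = \left(-4600\right) \left(-196\right) = 901600$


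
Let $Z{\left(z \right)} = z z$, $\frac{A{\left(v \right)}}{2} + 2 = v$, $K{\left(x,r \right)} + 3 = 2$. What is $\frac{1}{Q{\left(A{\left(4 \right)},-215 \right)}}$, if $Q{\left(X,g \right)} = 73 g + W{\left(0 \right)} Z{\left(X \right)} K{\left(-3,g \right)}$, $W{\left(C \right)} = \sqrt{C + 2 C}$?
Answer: $- \frac{1}{15695} \approx -6.3715 \cdot 10^{-5}$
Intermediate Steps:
$K{\left(x,r \right)} = -1$ ($K{\left(x,r \right)} = -3 + 2 = -1$)
$A{\left(v \right)} = -4 + 2 v$
$Z{\left(z \right)} = z^{2}$
$W{\left(C \right)} = \sqrt{3} \sqrt{C}$ ($W{\left(C \right)} = \sqrt{3 C} = \sqrt{3} \sqrt{C}$)
$Q{\left(X,g \right)} = 73 g$ ($Q{\left(X,g \right)} = 73 g + \sqrt{3} \sqrt{0} X^{2} \left(-1\right) = 73 g + \sqrt{3} \cdot 0 X^{2} \left(-1\right) = 73 g + 0 X^{2} \left(-1\right) = 73 g + 0 \left(-1\right) = 73 g + 0 = 73 g$)
$\frac{1}{Q{\left(A{\left(4 \right)},-215 \right)}} = \frac{1}{73 \left(-215\right)} = \frac{1}{-15695} = - \frac{1}{15695}$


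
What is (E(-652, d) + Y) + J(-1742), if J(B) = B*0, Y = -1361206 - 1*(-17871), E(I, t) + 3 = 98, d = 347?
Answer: -1343240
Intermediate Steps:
E(I, t) = 95 (E(I, t) = -3 + 98 = 95)
Y = -1343335 (Y = -1361206 + 17871 = -1343335)
J(B) = 0
(E(-652, d) + Y) + J(-1742) = (95 - 1343335) + 0 = -1343240 + 0 = -1343240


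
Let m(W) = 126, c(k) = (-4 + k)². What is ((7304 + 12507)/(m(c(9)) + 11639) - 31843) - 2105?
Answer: -399378409/11765 ≈ -33946.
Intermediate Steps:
((7304 + 12507)/(m(c(9)) + 11639) - 31843) - 2105 = ((7304 + 12507)/(126 + 11639) - 31843) - 2105 = (19811/11765 - 31843) - 2105 = -374613084/11765 - 2105 = -399378409/11765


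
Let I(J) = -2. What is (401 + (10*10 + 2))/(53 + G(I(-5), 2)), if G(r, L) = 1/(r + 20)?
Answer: 9054/955 ≈ 9.4806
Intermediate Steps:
G(r, L) = 1/(20 + r)
(401 + (10*10 + 2))/(53 + G(I(-5), 2)) = (401 + (10*10 + 2))/(53 + 1/(20 - 2)) = (401 + (100 + 2))/(53 + 1/18) = (401 + 102)/(53 + 1/18) = 503/(955/18) = 503*(18/955) = 9054/955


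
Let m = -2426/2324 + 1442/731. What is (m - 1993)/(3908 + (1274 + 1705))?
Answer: -1692109145/5849969314 ≈ -0.28925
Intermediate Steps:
m = 788901/849422 (m = -2426*1/2324 + 1442*(1/731) = -1213/1162 + 1442/731 = 788901/849422 ≈ 0.92875)
(m - 1993)/(3908 + (1274 + 1705)) = (788901/849422 - 1993)/(3908 + (1274 + 1705)) = -1692109145/(849422*(3908 + 2979)) = -1692109145/849422/6887 = -1692109145/849422*1/6887 = -1692109145/5849969314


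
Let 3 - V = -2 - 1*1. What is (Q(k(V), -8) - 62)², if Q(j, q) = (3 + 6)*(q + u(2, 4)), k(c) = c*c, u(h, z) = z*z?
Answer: 100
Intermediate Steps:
u(h, z) = z²
V = 6 (V = 3 - (-2 - 1*1) = 3 - (-2 - 1) = 3 - 1*(-3) = 3 + 3 = 6)
k(c) = c²
Q(j, q) = 144 + 9*q (Q(j, q) = (3 + 6)*(q + 4²) = 9*(q + 16) = 9*(16 + q) = 144 + 9*q)
(Q(k(V), -8) - 62)² = ((144 + 9*(-8)) - 62)² = ((144 - 72) - 62)² = (72 - 62)² = 10² = 100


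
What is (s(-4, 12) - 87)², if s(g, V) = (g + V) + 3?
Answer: 5776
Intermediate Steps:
s(g, V) = 3 + V + g (s(g, V) = (V + g) + 3 = 3 + V + g)
(s(-4, 12) - 87)² = ((3 + 12 - 4) - 87)² = (11 - 87)² = (-76)² = 5776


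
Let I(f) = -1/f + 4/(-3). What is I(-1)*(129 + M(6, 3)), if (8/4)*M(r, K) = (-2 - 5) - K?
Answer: -124/3 ≈ -41.333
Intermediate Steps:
I(f) = -4/3 - 1/f (I(f) = -1/f + 4*(-1/3) = -1/f - 4/3 = -4/3 - 1/f)
M(r, K) = -7/2 - K/2 (M(r, K) = ((-2 - 5) - K)/2 = (-7 - K)/2 = -7/2 - K/2)
I(-1)*(129 + M(6, 3)) = (-4/3 - 1/(-1))*(129 + (-7/2 - 1/2*3)) = (-4/3 - 1*(-1))*(129 + (-7/2 - 3/2)) = (-4/3 + 1)*(129 - 5) = -1/3*124 = -124/3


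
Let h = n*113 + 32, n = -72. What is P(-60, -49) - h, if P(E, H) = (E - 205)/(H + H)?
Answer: 794457/98 ≈ 8106.7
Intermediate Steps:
P(E, H) = (-205 + E)/(2*H) (P(E, H) = (-205 + E)/((2*H)) = (-205 + E)*(1/(2*H)) = (-205 + E)/(2*H))
h = -8104 (h = -72*113 + 32 = -8136 + 32 = -8104)
P(-60, -49) - h = (½)*(-205 - 60)/(-49) - 1*(-8104) = (½)*(-1/49)*(-265) + 8104 = 265/98 + 8104 = 794457/98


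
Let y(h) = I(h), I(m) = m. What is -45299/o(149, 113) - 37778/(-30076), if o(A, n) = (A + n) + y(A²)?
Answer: -256902755/337798594 ≈ -0.76052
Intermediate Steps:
y(h) = h
o(A, n) = A + n + A² (o(A, n) = (A + n) + A² = A + n + A²)
-45299/o(149, 113) - 37778/(-30076) = -45299/(149 + 113 + 149²) - 37778/(-30076) = -45299/(149 + 113 + 22201) - 37778*(-1/30076) = -45299/22463 + 18889/15038 = -256902755/337798594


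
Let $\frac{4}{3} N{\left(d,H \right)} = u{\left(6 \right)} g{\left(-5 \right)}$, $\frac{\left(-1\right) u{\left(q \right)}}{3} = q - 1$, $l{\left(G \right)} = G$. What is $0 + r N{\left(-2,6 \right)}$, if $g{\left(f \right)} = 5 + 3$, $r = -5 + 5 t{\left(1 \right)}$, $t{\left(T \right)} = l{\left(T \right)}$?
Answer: $0$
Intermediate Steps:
$t{\left(T \right)} = T$
$r = 0$ ($r = -5 + 5 \cdot 1 = -5 + 5 = 0$)
$u{\left(q \right)} = 3 - 3 q$ ($u{\left(q \right)} = - 3 \left(q - 1\right) = - 3 \left(-1 + q\right) = 3 - 3 q$)
$g{\left(f \right)} = 8$
$N{\left(d,H \right)} = -90$ ($N{\left(d,H \right)} = \frac{3 \left(3 - 18\right) 8}{4} = \frac{3 \left(\left(-15\right) 8\right)}{4} = \frac{3}{4} \left(-120\right) = -90$)
$0 + r N{\left(-2,6 \right)} = 0 + 0 \left(-90\right) = 0 + 0 = 0$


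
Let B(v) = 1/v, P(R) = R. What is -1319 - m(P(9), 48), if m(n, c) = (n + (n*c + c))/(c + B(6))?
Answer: -384125/289 ≈ -1329.2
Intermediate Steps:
m(n, c) = (c + n + c*n)/(⅙ + c) (m(n, c) = (n + (n*c + c))/(c + 1/6) = (n + (c*n + c))/(c + ⅙) = (n + (c + c*n))/(⅙ + c) = (c + n + c*n)/(⅙ + c))
-1319 - m(P(9), 48) = -1319 - 6*(48 + 9 + 48*9)/(1 + 6*48) = -1319 - 6*(48 + 9 + 432)/(1 + 288) = -1319 - 6*489/289 = -1319 - 1*2934/289 = -1319 - 2934/289 = -384125/289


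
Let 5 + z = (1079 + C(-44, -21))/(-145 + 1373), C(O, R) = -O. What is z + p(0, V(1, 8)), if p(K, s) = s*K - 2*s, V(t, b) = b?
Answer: -24665/1228 ≈ -20.086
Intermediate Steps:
z = -5017/1228 (z = -5 + (1079 - 1*(-44))/(-145 + 1373) = -5 + (1079 + 44)/1228 = -5 + 1123*(1/1228) = -5 + 1123/1228 = -5017/1228 ≈ -4.0855)
p(K, s) = -2*s + K*s (p(K, s) = K*s - 2*s = -2*s + K*s)
z + p(0, V(1, 8)) = -5017/1228 + 8*(-2 + 0) = -5017/1228 + 8*(-2) = -5017/1228 - 16 = -24665/1228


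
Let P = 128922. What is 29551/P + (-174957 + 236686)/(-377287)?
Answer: 3190981999/48640594614 ≈ 0.065603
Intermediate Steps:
29551/P + (-174957 + 236686)/(-377287) = 29551/128922 + (-174957 + 236686)/(-377287) = 29551*(1/128922) + 61729*(-1/377287) = 29551/128922 - 61729/377287 = 3190981999/48640594614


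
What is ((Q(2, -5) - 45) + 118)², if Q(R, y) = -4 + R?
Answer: 5041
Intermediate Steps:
((Q(2, -5) - 45) + 118)² = (((-4 + 2) - 45) + 118)² = ((-2 - 45) + 118)² = (-47 + 118)² = 71² = 5041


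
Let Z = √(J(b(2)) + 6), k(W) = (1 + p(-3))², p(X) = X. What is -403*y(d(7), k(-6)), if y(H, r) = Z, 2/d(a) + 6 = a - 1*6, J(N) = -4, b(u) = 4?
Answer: -403*√2 ≈ -569.93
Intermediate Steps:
d(a) = 2/(-12 + a) (d(a) = 2/(-6 + (a - 1*6)) = 2/(-6 + (a - 6)) = 2/(-6 + (-6 + a)) = 2/(-12 + a))
k(W) = 4 (k(W) = (1 - 3)² = (-2)² = 4)
Z = √2 (Z = √(-4 + 6) = √2 ≈ 1.4142)
y(H, r) = √2
-403*y(d(7), k(-6)) = -403*√2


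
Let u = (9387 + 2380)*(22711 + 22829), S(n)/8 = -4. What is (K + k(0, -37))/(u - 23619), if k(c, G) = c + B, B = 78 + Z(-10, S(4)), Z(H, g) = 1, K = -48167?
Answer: -48088/535845561 ≈ -8.9742e-5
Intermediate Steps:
S(n) = -32 (S(n) = 8*(-4) = -32)
u = 535869180 (u = 11767*45540 = 535869180)
B = 79 (B = 78 + 1 = 79)
k(c, G) = 79 + c (k(c, G) = c + 79 = 79 + c)
(K + k(0, -37))/(u - 23619) = (-48167 + (79 + 0))/(535869180 - 23619) = (-48167 + 79)/535845561 = -48088*1/535845561 = -48088/535845561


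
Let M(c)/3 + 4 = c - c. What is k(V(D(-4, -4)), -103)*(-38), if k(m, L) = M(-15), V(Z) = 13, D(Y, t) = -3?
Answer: 456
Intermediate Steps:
M(c) = -12 (M(c) = -12 + 3*(c - c) = -12 + 3*0 = -12 + 0 = -12)
k(m, L) = -12
k(V(D(-4, -4)), -103)*(-38) = -12*(-38) = 456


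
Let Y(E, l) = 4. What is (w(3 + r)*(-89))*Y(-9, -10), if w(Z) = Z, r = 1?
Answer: -1424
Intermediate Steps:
(w(3 + r)*(-89))*Y(-9, -10) = ((3 + 1)*(-89))*4 = (4*(-89))*4 = -356*4 = -1424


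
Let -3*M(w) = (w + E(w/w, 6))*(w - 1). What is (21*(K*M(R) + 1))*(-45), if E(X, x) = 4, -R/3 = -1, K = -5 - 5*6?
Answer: -155295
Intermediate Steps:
K = -35 (K = -5 - 30 = -35)
R = 3 (R = -3*(-1) = 3)
M(w) = -(-1 + w)*(4 + w)/3 (M(w) = -(w + 4)*(w - 1)/3 = -(4 + w)*(-1 + w)/3 = -(-1 + w)*(4 + w)/3)
(21*(K*M(R) + 1))*(-45) = (21*(-35*(4/3 - 1*3 - ⅓*3²) + 1))*(-45) = (21*(-35*(4/3 - 3 - ⅓*9) + 1))*(-45) = (21*(-35*(4/3 - 3 - 3) + 1))*(-45) = (21*(-35*(-14/3) + 1))*(-45) = (21*(490/3 + 1))*(-45) = (21*(493/3))*(-45) = 3451*(-45) = -155295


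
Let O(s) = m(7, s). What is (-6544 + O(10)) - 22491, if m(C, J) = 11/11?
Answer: -29034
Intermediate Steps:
m(C, J) = 1 (m(C, J) = 11*(1/11) = 1)
O(s) = 1
(-6544 + O(10)) - 22491 = (-6544 + 1) - 22491 = -6543 - 22491 = -29034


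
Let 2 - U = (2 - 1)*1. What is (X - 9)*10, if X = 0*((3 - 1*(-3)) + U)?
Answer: -90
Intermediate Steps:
U = 1 (U = 2 - (2 - 1) = 2 - 1 = 1)
X = 0 (X = 0*((3 - 1*(-3)) + 1) = 0*((3 + 3) + 1) = 0*(6 + 1) = 0*7 = 0)
(X - 9)*10 = (0 - 9)*10 = -9*10 = -90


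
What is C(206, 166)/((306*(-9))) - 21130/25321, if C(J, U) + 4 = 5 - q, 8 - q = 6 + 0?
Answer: -58166699/69734034 ≈ -0.83412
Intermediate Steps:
q = 2 (q = 8 - (6 + 0) = 8 - 1*6 = 8 - 6 = 2)
C(J, U) = -1 (C(J, U) = -4 + (5 - 1*2) = -4 + (5 - 2) = -4 + 3 = -1)
C(206, 166)/((306*(-9))) - 21130/25321 = -1/(306*(-9)) - 21130/25321 = -1/(-2754) - 21130*1/25321 = -1*(-1/2754) - 21130/25321 = 1/2754 - 21130/25321 = -58166699/69734034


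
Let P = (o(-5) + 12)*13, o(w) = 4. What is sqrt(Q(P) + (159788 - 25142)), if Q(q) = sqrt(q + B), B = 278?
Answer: sqrt(134646 + 9*sqrt(6)) ≈ 366.97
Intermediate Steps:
P = 208 (P = (4 + 12)*13 = 16*13 = 208)
Q(q) = sqrt(278 + q) (Q(q) = sqrt(q + 278) = sqrt(278 + q))
sqrt(Q(P) + (159788 - 25142)) = sqrt(sqrt(278 + 208) + (159788 - 25142)) = sqrt(sqrt(486) + 134646) = sqrt(9*sqrt(6) + 134646) = sqrt(134646 + 9*sqrt(6))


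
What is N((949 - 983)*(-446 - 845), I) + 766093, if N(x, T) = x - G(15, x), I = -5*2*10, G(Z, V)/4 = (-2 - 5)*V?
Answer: 2039019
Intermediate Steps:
G(Z, V) = -28*V (G(Z, V) = 4*((-2 - 5)*V) = 4*(-7*V) = -28*V)
I = -100 (I = -10*10 = -100)
N(x, T) = 29*x (N(x, T) = x - (-28)*x = x + 28*x = 29*x)
N((949 - 983)*(-446 - 845), I) + 766093 = 29*((949 - 983)*(-446 - 845)) + 766093 = 29*(-34*(-1291)) + 766093 = 29*43894 + 766093 = 1272926 + 766093 = 2039019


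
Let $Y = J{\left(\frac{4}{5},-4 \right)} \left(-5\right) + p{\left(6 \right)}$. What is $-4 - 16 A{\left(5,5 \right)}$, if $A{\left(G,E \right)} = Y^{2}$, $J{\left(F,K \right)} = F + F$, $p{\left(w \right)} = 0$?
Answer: $-1028$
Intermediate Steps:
$J{\left(F,K \right)} = 2 F$
$Y = -8$ ($Y = 2 \cdot \frac{4}{5} \left(-5\right) + 0 = \frac{8}{5} \left(-5\right) + 0 = -8 + 0 = -8$)
$A{\left(G,E \right)} = 64$ ($A{\left(G,E \right)} = \left(-8\right)^{2} = 64$)
$-4 - 16 A{\left(5,5 \right)} = -4 - 1024 = -1028$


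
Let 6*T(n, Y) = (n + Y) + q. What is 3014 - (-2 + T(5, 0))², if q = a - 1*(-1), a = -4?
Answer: 27101/9 ≈ 3011.2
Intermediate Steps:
q = -3 (q = -4 - 1*(-1) = -4 + 1 = -3)
T(n, Y) = -½ + Y/6 + n/6 (T(n, Y) = ((n + Y) - 3)/6 = ((Y + n) - 3)/6 = (-3 + Y + n)/6 = -½ + Y/6 + n/6)
3014 - (-2 + T(5, 0))² = 3014 - (-2 + (-½ + (⅙)*0 + (⅙)*5))² = 3014 - (-2 + (-½ + 0 + ⅚))² = 3014 - (-2 + ⅓)² = 3014 - (-5/3)² = 3014 - 1*25/9 = 3014 - 25/9 = 27101/9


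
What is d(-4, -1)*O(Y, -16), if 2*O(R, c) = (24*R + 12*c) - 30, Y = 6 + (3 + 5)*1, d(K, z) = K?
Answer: -228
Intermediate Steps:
Y = 14 (Y = 6 + 8*1 = 6 + 8 = 14)
O(R, c) = -15 + 6*c + 12*R (O(R, c) = ((24*R + 12*c) - 30)/2 = ((12*c + 24*R) - 30)/2 = (-30 + 12*c + 24*R)/2 = -15 + 6*c + 12*R)
d(-4, -1)*O(Y, -16) = -4*(-15 + 6*(-16) + 12*14) = -4*(-15 - 96 + 168) = -4*57 = -228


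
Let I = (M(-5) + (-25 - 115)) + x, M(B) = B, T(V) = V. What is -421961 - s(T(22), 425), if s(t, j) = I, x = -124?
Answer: -421692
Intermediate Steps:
I = -269 (I = (-5 + (-25 - 115)) - 124 = (-5 - 140) - 124 = -145 - 124 = -269)
s(t, j) = -269
-421961 - s(T(22), 425) = -421961 - 1*(-269) = -421961 + 269 = -421692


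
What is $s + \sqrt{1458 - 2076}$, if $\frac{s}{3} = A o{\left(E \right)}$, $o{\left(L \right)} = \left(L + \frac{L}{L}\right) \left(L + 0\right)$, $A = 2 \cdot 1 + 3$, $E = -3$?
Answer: $90 + i \sqrt{618} \approx 90.0 + 24.86 i$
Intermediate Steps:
$A = 5$ ($A = 2 + 3 = 5$)
$o{\left(L \right)} = L \left(1 + L\right)$ ($o{\left(L \right)} = \left(L + 1\right) L = \left(1 + L\right) L = L \left(1 + L\right)$)
$s = 90$ ($s = 3 \cdot 5 \left(- 3 \left(1 - 3\right)\right) = 3 \cdot 5 \left(\left(-3\right) \left(-2\right)\right) = 3 \cdot 5 \cdot 6 = 3 \cdot 30 = 90$)
$s + \sqrt{1458 - 2076} = 90 + \sqrt{1458 - 2076} = 90 + \sqrt{-618} = 90 + i \sqrt{618}$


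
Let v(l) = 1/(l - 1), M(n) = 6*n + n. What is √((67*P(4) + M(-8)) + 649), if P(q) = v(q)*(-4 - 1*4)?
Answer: √3729/3 ≈ 20.355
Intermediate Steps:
M(n) = 7*n
v(l) = 1/(-1 + l)
P(q) = -8/(-1 + q) (P(q) = (-4 - 1*4)/(-1 + q) = (-4 - 4)/(-1 + q) = -8/(-1 + q))
√((67*P(4) + M(-8)) + 649) = √((67*(-8/(-1 + 4)) + 7*(-8)) + 649) = √((67*(-8/3) - 56) + 649) = √((-536/3 - 56) + 649) = √(-704/3 + 649) = √(1243/3) = √3729/3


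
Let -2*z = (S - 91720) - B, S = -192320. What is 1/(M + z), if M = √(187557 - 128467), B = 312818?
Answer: 298429/89059808951 - √59090/89059808951 ≈ 3.3482e-6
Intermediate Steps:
z = 298429 (z = -((-192320 - 91720) - 1*312818)/2 = -(-284040 - 312818)/2 = -½*(-596858) = 298429)
M = √59090 ≈ 243.08
1/(M + z) = 1/(√59090 + 298429) = 1/(298429 + √59090)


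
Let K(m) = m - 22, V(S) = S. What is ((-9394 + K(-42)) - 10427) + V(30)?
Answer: -19855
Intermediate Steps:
K(m) = -22 + m
((-9394 + K(-42)) - 10427) + V(30) = ((-9394 + (-22 - 42)) - 10427) + 30 = ((-9394 - 64) - 10427) + 30 = (-9458 - 10427) + 30 = -19885 + 30 = -19855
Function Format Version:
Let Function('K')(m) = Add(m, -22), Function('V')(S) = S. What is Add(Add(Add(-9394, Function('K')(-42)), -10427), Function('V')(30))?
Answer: -19855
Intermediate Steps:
Function('K')(m) = Add(-22, m)
Add(Add(Add(-9394, Function('K')(-42)), -10427), Function('V')(30)) = Add(Add(Add(-9394, Add(-22, -42)), -10427), 30) = Add(Add(Add(-9394, -64), -10427), 30) = Add(Add(-9458, -10427), 30) = Add(-19885, 30) = -19855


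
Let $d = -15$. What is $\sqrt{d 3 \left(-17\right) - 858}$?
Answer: $i \sqrt{93} \approx 9.6436 i$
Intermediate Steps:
$\sqrt{d 3 \left(-17\right) - 858} = \sqrt{\left(-15\right) 3 \left(-17\right) - 858} = \sqrt{\left(-45\right) \left(-17\right) - 858} = \sqrt{765 - 858} = \sqrt{-93} = i \sqrt{93}$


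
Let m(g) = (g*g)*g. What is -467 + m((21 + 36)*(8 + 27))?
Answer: 7940149408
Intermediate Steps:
m(g) = g**3 (m(g) = g**2*g = g**3)
-467 + m((21 + 36)*(8 + 27)) = -467 + ((21 + 36)*(8 + 27))**3 = -467 + (57*35)**3 = -467 + 1995**3 = -467 + 7940149875 = 7940149408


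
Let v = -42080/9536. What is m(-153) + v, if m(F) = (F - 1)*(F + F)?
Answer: 14041637/298 ≈ 47120.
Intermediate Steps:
m(F) = 2*F*(-1 + F) (m(F) = (-1 + F)*(2*F) = 2*F*(-1 + F))
v = -1315/298 (v = -42080*1/9536 = -1315/298 ≈ -4.4128)
m(-153) + v = 2*(-153)*(-1 - 153) - 1315/298 = 2*(-153)*(-154) - 1315/298 = 47124 - 1315/298 = 14041637/298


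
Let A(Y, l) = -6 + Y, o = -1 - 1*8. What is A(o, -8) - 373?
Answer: -388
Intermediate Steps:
o = -9 (o = -1 - 8 = -9)
A(o, -8) - 373 = (-6 - 9) - 373 = -15 - 373 = -388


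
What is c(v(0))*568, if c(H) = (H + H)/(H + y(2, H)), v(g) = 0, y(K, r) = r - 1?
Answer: 0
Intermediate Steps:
y(K, r) = -1 + r
c(H) = 2*H/(-1 + 2*H) (c(H) = (H + H)/(H + (-1 + H)) = (2*H)/(-1 + 2*H) = 2*H/(-1 + 2*H))
c(v(0))*568 = (2*0/(-1 + 2*0))*568 = (2*0/(-1 + 0))*568 = (2*0/(-1))*568 = (2*0*(-1))*568 = 0*568 = 0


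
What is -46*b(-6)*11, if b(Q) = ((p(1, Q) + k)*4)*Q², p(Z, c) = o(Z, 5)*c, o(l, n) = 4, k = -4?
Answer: 2040192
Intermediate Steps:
p(Z, c) = 4*c
b(Q) = Q²*(-16 + 16*Q) (b(Q) = ((4*Q - 4)*4)*Q² = ((-4 + 4*Q)*4)*Q² = (-16 + 16*Q)*Q² = Q²*(-16 + 16*Q))
-46*b(-6)*11 = -736*(-6)²*(-1 - 6)*11 = -736*36*(-7)*11 = -46*(-4032)*11 = 185472*11 = 2040192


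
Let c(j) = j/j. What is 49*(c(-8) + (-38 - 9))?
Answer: -2254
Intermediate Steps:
c(j) = 1
49*(c(-8) + (-38 - 9)) = 49*(1 + (-38 - 9)) = 49*(1 - 47) = 49*(-46) = -2254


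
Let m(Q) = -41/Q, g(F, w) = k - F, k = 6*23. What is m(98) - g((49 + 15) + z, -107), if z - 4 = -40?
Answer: -10821/98 ≈ -110.42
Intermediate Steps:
z = -36 (z = 4 - 40 = -36)
k = 138
g(F, w) = 138 - F
m(98) - g((49 + 15) + z, -107) = -41/98 - (138 - ((49 + 15) - 36)) = -41*1/98 - (138 - (64 - 36)) = -41/98 - (138 - 1*28) = -41/98 - (138 - 28) = -41/98 - 1*110 = -41/98 - 110 = -10821/98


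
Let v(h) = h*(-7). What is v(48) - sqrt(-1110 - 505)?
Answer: -336 - I*sqrt(1615) ≈ -336.0 - 40.187*I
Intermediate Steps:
v(h) = -7*h
v(48) - sqrt(-1110 - 505) = -7*48 - sqrt(-1110 - 505) = -336 - sqrt(-1615) = -336 - I*sqrt(1615)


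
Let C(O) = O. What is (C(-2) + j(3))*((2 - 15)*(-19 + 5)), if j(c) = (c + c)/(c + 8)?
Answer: -2912/11 ≈ -264.73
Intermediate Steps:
j(c) = 2*c/(8 + c) (j(c) = (2*c)/(8 + c) = 2*c/(8 + c))
(C(-2) + j(3))*((2 - 15)*(-19 + 5)) = (-2 + 2*3/(8 + 3))*((2 - 15)*(-19 + 5)) = (-2 + 2*3/11)*(-13*(-14)) = (-2 + 2*3*(1/11))*182 = (-2 + 6/11)*182 = -16/11*182 = -2912/11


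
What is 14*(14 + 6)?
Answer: 280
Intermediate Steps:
14*(14 + 6) = 14*20 = 280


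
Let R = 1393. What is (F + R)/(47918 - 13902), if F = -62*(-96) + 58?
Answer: 7403/34016 ≈ 0.21763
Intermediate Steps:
F = 6010 (F = 5952 + 58 = 6010)
(F + R)/(47918 - 13902) = (6010 + 1393)/(47918 - 13902) = 7403/34016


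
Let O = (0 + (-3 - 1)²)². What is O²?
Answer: 65536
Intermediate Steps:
O = 256 (O = (0 + (-4)²)² = (0 + 16)² = 16² = 256)
O² = 256² = 65536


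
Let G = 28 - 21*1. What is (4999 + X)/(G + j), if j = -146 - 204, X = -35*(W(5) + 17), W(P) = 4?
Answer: -4264/343 ≈ -12.431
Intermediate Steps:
X = -735 (X = -35*(4 + 17) = -35*21 = -735)
j = -350
G = 7 (G = 28 - 21 = 7)
(4999 + X)/(G + j) = (4999 - 735)/(7 - 350) = 4264/(-343) = 4264*(-1/343) = -4264/343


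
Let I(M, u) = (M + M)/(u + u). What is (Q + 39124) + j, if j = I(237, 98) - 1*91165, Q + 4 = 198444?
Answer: 14347339/98 ≈ 1.4640e+5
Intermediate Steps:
Q = 198440 (Q = -4 + 198444 = 198440)
I(M, u) = M/u (I(M, u) = (2*M)/((2*u)) = (2*M)*(1/(2*u)) = M/u)
j = -8933933/98 (j = 237/98 - 1*91165 = 237*(1/98) - 91165 = 237/98 - 91165 = -8933933/98 ≈ -91163.)
(Q + 39124) + j = (198440 + 39124) - 8933933/98 = 237564 - 8933933/98 = 14347339/98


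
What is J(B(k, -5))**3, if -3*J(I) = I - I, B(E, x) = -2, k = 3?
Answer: 0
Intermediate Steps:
J(I) = 0 (J(I) = -(I - I)/3 = -1/3*0 = 0)
J(B(k, -5))**3 = 0**3 = 0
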